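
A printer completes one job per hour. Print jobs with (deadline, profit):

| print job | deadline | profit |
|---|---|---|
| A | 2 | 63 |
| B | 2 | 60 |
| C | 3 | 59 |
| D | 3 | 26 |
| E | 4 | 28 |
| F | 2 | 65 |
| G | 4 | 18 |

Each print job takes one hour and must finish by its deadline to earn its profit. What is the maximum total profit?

215

By profit: F(d2,65), A(d2,63), B(d2,60), C(d3,59), E(d4,28), D(d3,26), G(d4,18)
F→slot 2; A→slot 1; B skipped; C→slot 3; E→slot 4; D skipped; G skipped.
Profit = 63 + 65 + 59 + 28 = 215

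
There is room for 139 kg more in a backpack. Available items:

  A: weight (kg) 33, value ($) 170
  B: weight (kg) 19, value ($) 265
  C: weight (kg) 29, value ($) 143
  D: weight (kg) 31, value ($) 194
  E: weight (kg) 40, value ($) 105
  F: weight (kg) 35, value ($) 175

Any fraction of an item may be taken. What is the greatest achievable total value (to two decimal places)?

Ratios (sorted): B 13.95, D 6.26, A 5.15, F 5.00, C 4.93, E 2.62
take B (19 @ 265); take D (31 @ 194); take A (33 @ 170); take F (35 @ 175); take 21/29 of C → 103.55. Capacity used 139/139.
Total value = 907.55

907.55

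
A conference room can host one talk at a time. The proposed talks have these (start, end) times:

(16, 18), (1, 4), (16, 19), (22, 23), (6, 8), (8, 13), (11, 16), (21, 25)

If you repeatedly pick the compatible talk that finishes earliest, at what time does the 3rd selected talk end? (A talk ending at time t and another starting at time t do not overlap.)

By end time: (1,4), (6,8), (8,13), (11,16), (16,18), (16,19), (22,23), (21,25).
Pick (1,4); next start ≥ 4 → (6,8); next start ≥ 8 → (8,13); next start ≥ 13 → (16,18); next start ≥ 18 → (22,23).
Selected: (1,4) (6,8) (8,13) (16,18) (22,23)

13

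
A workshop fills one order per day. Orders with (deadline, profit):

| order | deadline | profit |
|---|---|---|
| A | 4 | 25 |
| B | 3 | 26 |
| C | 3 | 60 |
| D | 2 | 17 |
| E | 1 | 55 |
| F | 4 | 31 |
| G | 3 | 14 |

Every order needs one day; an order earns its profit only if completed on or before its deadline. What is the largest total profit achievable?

172

Profit order: C=60 E=55 F=31 B=26 A=25 D=17 G=14
Assign: C→slot 3, E→slot 1, F→slot 4, B→slot 2, A skipped, D skipped, G skipped.
Slots: [1:E] [2:B] [3:C] [4:F]
Profit = 55 + 26 + 60 + 31 = 172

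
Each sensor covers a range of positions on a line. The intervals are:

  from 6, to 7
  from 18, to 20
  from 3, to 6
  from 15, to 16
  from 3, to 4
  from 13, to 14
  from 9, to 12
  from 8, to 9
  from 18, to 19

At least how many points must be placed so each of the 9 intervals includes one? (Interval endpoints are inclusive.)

6

Process intervals by earliest right end; each time one isn't hit yet, stab at its right endpoint.
Sorted: [3,4] [3,6] [6,7] [8,9] [9,12] [13,14] [15,16] [18,19] [18,20]
{[3,4],[3,6]} hit by 4; {[6,7]} hit by 7; {[8,9],[9,12]} hit by 9; {[13,14]} hit by 14; {[15,16]} hit by 16; {[18,19],[18,20]} hit by 19.
Points: 4, 7, 9, 14, 16, 19 (6 total).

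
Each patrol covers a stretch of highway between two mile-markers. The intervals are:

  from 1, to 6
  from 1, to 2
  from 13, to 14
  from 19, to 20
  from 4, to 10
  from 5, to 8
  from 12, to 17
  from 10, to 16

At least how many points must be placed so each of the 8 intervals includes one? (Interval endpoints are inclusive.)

4

Sorted: [1,2] [1,6] [5,8] [4,10] [13,14] [10,16] [12,17] [19,20]
{[1,2],[1,6]} hit by 2; {[5,8],[4,10]} hit by 8; {[13,14],[10,16],[12,17]} hit by 14; {[19,20]} hit by 20.
Points: 2, 8, 14, 20 (4 total).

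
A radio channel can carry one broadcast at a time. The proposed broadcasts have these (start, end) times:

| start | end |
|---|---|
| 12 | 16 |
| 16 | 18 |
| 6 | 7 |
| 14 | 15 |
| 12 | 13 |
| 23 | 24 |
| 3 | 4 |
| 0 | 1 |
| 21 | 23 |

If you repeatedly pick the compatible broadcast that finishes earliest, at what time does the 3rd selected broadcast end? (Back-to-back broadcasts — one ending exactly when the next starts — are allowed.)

7

Sort by end time and greedily take each interval whose start is ≥ the last chosen end.
Sorted by end: (0,1)  (3,4)  (6,7)  (12,13)  (14,15)  (12,16)  (16,18)  (21,23)  (23,24)
take (0,1); take (3,4); take (6,7); take (12,13); take (14,15); take (16,18); take (21,23); take (23,24).
Selected: (0,1) (3,4) (6,7) (12,13) (14,15) (16,18) (21,23) (23,24)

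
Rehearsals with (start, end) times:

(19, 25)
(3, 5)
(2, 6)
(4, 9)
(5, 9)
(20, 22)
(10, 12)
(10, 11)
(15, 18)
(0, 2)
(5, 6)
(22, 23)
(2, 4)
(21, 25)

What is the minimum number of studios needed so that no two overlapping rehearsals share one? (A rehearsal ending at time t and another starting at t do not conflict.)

The answer is the maximum number of intervals overlapping at any instant.
Events (time:±→running): 0:+→1 2:-→0 2:+→1 2:+→2 3:+→3 4:-→2 4:+→3 5:-→2 5:+→3 5:+→4 … peak 4.

4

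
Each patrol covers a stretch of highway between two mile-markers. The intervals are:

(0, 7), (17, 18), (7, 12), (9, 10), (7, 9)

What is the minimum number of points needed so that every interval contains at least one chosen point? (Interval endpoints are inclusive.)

3

Sort by right endpoint; whenever an interval is uncovered, place a point at its right end.
By right end: [0,7]  [7,9]  [9,10]  [7,12]  [17,18]
[0,7] uncovered → point at 7; [9,10] uncovered → point at 10; [17,18] uncovered → point at 18.
Points: 7, 10, 18 (3 total).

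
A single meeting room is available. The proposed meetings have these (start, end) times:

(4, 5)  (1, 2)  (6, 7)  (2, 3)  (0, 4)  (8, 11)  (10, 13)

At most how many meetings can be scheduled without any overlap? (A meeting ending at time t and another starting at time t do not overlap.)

Sorted by end: (1,2)  (2,3)  (0,4)  (4,5)  (6,7)  (8,11)  (10,13)
take (1,2); take (2,3); skip (0,4); take (4,5); take (6,7); take (8,11); skip (10,13).
Selected 5 meetings.

5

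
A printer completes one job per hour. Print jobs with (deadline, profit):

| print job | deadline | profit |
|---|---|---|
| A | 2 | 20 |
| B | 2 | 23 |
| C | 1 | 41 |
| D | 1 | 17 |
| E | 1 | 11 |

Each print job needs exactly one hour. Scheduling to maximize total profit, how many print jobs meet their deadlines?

By profit: C(d1,41), B(d2,23), A(d2,20), D(d1,17), E(d1,11)
C→slot 1; B→slot 2; A skipped; D skipped; E skipped.
2 of 5 scheduled.

2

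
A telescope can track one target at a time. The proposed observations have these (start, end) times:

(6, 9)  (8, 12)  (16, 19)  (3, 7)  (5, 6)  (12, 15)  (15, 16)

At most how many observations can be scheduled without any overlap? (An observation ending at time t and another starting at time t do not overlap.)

5

By end time: (5,6), (3,7), (6,9), (8,12), (12,15), (15,16), (16,19).
Pick (5,6); next start ≥ 6 → (6,9); next start ≥ 9 → (12,15); next start ≥ 15 → (15,16); next start ≥ 16 → (16,19).
Selected 5 observations.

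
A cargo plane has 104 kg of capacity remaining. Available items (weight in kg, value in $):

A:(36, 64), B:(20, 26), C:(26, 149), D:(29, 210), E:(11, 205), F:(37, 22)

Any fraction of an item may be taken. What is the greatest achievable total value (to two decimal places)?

630.60

Greedy by value/weight ratio, highest first.
Order: E (205/11=18.64) > D (210/29=7.24) > C (149/26=5.73) > A (64/36=1.78) > B (26/20=1.30) > F (22/37=0.59)
Fill: take E (11 @ 205) → take D (29 @ 210) → take C (26 @ 149) → take A (36 @ 64) → take 2/20 of B → 2.60; 104/104 used.
Total value = 630.60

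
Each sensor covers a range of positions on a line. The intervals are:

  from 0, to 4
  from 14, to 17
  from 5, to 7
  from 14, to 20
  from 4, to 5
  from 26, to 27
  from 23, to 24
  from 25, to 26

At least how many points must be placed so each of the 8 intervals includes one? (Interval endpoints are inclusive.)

5

Process intervals by earliest right end; each time one isn't hit yet, stab at its right endpoint.
Sorted: [0,4] [4,5] [5,7] [14,17] [14,20] [23,24] [25,26] [26,27]
{[0,4],[4,5]} hit by 4; {[5,7]} hit by 7; {[14,17],[14,20]} hit by 17; {[23,24]} hit by 24; {[25,26],[26,27]} hit by 26.
Points: 4, 7, 17, 24, 26 (5 total).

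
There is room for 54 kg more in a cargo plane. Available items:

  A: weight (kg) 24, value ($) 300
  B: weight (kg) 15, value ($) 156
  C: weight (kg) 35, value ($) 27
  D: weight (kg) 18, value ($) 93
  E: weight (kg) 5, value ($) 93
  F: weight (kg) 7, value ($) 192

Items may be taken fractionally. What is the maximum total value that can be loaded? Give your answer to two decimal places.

756.50

Ratios (sorted): F 27.43, E 18.60, A 12.50, B 10.40, D 5.17, C 0.77
take F (7 @ 192); take E (5 @ 93); take A (24 @ 300); take B (15 @ 156); take 3/18 of D → 15.50. Capacity used 54/54.
Total value = 756.50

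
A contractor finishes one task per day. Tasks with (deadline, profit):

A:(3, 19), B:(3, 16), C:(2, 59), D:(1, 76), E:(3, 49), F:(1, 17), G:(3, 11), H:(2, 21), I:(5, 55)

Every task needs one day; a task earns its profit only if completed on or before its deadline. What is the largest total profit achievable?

239

Take jobs in profit order; each goes to the latest open slot no later than its deadline.
Profit order: D=76 C=59 I=55 E=49 H=21 A=19 F=17 B=16 G=11
Assign: D→slot 1, C→slot 2, I→slot 5, E→slot 3, H skipped, A skipped, F skipped, B skipped, G skipped.
Slots: [1:D] [2:C] [3:E] [5:I]
Profit = 76 + 59 + 49 + 55 = 239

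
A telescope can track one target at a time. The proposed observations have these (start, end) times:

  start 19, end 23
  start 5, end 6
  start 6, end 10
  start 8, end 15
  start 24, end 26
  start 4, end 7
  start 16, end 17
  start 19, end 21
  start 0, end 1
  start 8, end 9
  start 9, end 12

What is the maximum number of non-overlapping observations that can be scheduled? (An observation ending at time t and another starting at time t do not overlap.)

7

Sort by end time and greedily take each interval whose start is ≥ the last chosen end.
Sorted by end: (0,1)  (5,6)  (4,7)  (8,9)  (6,10)  (9,12)  (8,15)  (16,17)  (19,21)  (19,23)  (24,26)
take (0,1); take (5,6); take (8,9); take (9,12); skip (8,15); take (16,17); take (19,21); take (24,26).
Selected 7 observations.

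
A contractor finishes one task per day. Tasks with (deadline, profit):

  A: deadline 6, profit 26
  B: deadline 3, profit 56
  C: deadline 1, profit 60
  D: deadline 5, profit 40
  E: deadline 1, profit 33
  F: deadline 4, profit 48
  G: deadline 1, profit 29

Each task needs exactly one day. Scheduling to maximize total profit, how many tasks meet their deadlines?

5

Take jobs in profit order; each goes to the latest open slot no later than its deadline.
Profit order: C=60 B=56 F=48 D=40 E=33 G=29 A=26
Assign: C→slot 1, B→slot 3, F→slot 4, D→slot 5, E skipped, G skipped, A→slot 6.
Slots: [1:C] [3:B] [4:F] [5:D] [6:A]
5 of 7 scheduled.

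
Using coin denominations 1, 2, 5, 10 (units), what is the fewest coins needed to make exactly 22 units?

3

22 − 2×10→2 − 1×2→0
Total coins = 2 + 1 = 3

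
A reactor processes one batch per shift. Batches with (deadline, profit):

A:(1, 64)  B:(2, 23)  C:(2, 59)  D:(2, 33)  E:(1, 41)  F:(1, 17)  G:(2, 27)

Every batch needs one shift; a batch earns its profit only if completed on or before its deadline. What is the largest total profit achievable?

Take jobs in profit order; each goes to the latest open slot no later than its deadline.
Profit order: A=64 C=59 E=41 D=33 G=27 B=23 F=17
Assign: A→slot 1, C→slot 2, E skipped, D skipped, G skipped, B skipped, F skipped.
Slots: [1:A] [2:C]
Profit = 64 + 59 = 123

123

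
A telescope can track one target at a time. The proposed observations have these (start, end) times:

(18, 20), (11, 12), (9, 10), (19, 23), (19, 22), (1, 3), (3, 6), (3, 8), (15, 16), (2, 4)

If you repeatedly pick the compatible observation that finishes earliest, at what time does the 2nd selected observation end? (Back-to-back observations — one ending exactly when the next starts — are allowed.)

6

Sorted by end: (1,3)  (2,4)  (3,6)  (3,8)  (9,10)  (11,12)  (15,16)  (18,20)  (19,22)  (19,23)
take (1,3); take (3,6); take (9,10); take (11,12); take (15,16); take (18,20); skip (19,22); skip (19,23).
Selected: (1,3) (3,6) (9,10) (11,12) (15,16) (18,20)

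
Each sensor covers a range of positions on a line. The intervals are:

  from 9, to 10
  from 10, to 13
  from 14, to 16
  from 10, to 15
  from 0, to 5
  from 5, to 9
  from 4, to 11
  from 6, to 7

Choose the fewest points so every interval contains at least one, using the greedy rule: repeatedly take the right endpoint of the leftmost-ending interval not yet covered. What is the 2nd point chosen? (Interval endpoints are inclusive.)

Sort by right endpoint; whenever an interval is uncovered, place a point at its right end.
Sorted: [0,5] [6,7] [5,9] [9,10] [4,11] [10,13] [10,15] [14,16]
{[0,5]} hit by 5; {[6,7],[5,9]} hit by 7; {[9,10],[4,11],[10,13],[10,15]} hit by 10; {[14,16]} hit by 16.
Points: 5, 7, 10, 16 (4 total).

7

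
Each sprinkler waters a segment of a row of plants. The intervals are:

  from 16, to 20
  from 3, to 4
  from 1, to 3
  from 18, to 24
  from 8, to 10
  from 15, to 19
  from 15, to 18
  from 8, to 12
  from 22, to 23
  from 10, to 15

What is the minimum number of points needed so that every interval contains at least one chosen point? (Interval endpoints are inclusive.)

Sort by right endpoint; whenever an interval is uncovered, place a point at its right end.
By right end: [1,3]  [3,4]  [8,10]  [8,12]  [10,15]  [15,18]  [15,19]  [16,20]  [22,23]  [18,24]
[1,3] uncovered → point at 3; [8,10] uncovered → point at 10; [15,18] uncovered → point at 18; [22,23] uncovered → point at 23.
Points: 3, 10, 18, 23 (4 total).

4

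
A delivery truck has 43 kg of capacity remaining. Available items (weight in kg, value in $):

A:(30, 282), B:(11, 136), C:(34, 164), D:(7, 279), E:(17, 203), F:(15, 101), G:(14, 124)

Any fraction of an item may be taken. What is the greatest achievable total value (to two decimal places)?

693.20

Order: D (279/7=39.86) > B (136/11=12.36) > E (203/17=11.94) > A (282/30=9.40) > G (124/14=8.86) > F (101/15=6.73) > C (164/34=4.82)
Fill: take D (7 @ 279) → take B (11 @ 136) → take E (17 @ 203) → take 8/30 of A → 75.20; 43/43 used.
Total value = 693.20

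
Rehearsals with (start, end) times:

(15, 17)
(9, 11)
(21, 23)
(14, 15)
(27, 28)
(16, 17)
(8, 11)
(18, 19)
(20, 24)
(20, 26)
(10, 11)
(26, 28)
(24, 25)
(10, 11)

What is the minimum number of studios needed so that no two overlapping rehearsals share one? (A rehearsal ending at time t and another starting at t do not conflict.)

4

The answer is the maximum number of intervals overlapping at any instant.
Events (time:±→running): 8:+→1 9:+→2 10:+→3 10:+→4 … peak 4.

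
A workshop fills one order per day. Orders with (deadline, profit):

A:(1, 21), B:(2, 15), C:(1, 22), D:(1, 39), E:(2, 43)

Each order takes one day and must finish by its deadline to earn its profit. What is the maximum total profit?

82

Profit order: E=43 D=39 C=22 A=21 B=15
Assign: E→slot 2, D→slot 1, C skipped, A skipped, B skipped.
Slots: [1:D] [2:E]
Profit = 39 + 43 = 82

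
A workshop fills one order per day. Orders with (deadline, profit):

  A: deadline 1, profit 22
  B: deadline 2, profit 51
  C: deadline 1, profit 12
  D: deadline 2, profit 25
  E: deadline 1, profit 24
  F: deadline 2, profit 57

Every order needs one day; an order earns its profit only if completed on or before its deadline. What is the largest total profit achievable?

Sort by profit descending; place each in the latest free slot ≤ its deadline.
By profit: F(d2,57), B(d2,51), D(d2,25), E(d1,24), A(d1,22), C(d1,12)
F→slot 2; B→slot 1; D skipped; E skipped; A skipped; C skipped.
Profit = 51 + 57 = 108

108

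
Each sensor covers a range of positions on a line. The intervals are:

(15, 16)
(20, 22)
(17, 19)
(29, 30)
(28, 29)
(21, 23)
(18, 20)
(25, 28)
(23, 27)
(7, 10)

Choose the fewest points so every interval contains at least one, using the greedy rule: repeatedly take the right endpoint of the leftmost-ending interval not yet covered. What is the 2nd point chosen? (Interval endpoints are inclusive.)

By right end: [7,10]  [15,16]  [17,19]  [18,20]  [20,22]  [21,23]  [23,27]  [25,28]  [28,29]  [29,30]
[7,10] uncovered → point at 10; [15,16] uncovered → point at 16; [17,19] uncovered → point at 19; [20,22] uncovered → point at 22; [23,27] uncovered → point at 27; [28,29] uncovered → point at 29.
Points: 10, 16, 19, 22, 27, 29 (6 total).

16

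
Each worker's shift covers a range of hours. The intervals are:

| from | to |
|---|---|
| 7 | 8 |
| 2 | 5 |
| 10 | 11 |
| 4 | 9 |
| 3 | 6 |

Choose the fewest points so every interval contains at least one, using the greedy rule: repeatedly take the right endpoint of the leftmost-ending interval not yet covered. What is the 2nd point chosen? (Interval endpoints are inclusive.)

8

Process intervals by earliest right end; each time one isn't hit yet, stab at its right endpoint.
By right end: [2,5]  [3,6]  [7,8]  [4,9]  [10,11]
[2,5] uncovered → point at 5; [7,8] uncovered → point at 8; [10,11] uncovered → point at 11.
Points: 5, 8, 11 (3 total).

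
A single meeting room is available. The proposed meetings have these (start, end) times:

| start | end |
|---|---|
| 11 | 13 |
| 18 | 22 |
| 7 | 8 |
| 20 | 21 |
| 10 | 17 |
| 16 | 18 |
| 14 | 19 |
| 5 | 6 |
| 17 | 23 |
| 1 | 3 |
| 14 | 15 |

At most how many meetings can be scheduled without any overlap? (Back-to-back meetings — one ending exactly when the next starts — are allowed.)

Sort by end time and greedily take each interval whose start is ≥ the last chosen end.
By end time: (1,3), (5,6), (7,8), (11,13), (14,15), (10,17), (16,18), (14,19), (20,21), (18,22), (17,23).
Pick (1,3); next start ≥ 3 → (5,6); next start ≥ 6 → (7,8); next start ≥ 8 → (11,13); next start ≥ 13 → (14,15); next start ≥ 15 → (16,18); next start ≥ 18 → (20,21).
Selected 7 meetings.

7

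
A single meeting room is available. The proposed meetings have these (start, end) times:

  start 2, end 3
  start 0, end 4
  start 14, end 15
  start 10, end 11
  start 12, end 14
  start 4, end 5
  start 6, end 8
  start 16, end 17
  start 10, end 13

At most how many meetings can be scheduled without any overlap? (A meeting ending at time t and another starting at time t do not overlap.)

By end time: (2,3), (0,4), (4,5), (6,8), (10,11), (10,13), (12,14), (14,15), (16,17).
Pick (2,3); next start ≥ 3 → (4,5); next start ≥ 5 → (6,8); next start ≥ 8 → (10,11); next start ≥ 11 → (12,14); next start ≥ 14 → (14,15); next start ≥ 15 → (16,17).
Selected 7 meetings.

7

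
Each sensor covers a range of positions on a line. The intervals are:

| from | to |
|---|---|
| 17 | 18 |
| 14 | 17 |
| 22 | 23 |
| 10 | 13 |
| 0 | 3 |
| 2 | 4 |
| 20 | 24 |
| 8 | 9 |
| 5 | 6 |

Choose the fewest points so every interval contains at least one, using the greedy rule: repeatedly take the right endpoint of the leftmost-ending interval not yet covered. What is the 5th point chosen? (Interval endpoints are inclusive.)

17

Sort by right endpoint; whenever an interval is uncovered, place a point at its right end.
By right end: [0,3]  [2,4]  [5,6]  [8,9]  [10,13]  [14,17]  [17,18]  [22,23]  [20,24]
[0,3] uncovered → point at 3; [5,6] uncovered → point at 6; [8,9] uncovered → point at 9; [10,13] uncovered → point at 13; [14,17] uncovered → point at 17; [22,23] uncovered → point at 23.
Points: 3, 6, 9, 13, 17, 23 (6 total).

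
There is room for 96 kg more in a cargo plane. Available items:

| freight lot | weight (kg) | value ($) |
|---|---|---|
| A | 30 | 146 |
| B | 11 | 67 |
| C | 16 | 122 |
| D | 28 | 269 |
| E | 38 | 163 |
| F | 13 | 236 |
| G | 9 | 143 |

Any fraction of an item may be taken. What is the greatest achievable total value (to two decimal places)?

Greedy by value/weight ratio, highest first.
Order: F (236/13=18.15) > G (143/9=15.89) > D (269/28=9.61) > C (122/16=7.62) > B (67/11=6.09) > A (146/30=4.87) > E (163/38=4.29)
Fill: take F (13 @ 236) → take G (9 @ 143) → take D (28 @ 269) → take C (16 @ 122) → take B (11 @ 67) → take 19/30 of A → 92.47; 96/96 used.
Total value = 929.47

929.47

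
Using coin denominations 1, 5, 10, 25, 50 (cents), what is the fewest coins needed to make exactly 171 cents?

171 = 3×50 + 2×10 + 1×1
Total coins = 3 + 2 + 1 = 6

6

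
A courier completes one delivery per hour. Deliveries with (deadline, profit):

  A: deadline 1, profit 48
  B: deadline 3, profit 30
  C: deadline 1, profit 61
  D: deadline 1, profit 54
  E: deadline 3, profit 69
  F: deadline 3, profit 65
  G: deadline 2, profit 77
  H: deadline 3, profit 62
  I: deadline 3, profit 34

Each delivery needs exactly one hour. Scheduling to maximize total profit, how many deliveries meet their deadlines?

3

Sort by profit descending; place each in the latest free slot ≤ its deadline.
By profit: G(d2,77), E(d3,69), F(d3,65), H(d3,62), C(d1,61), D(d1,54), A(d1,48), I(d3,34), B(d3,30)
G→slot 2; E→slot 3; F→slot 1; H skipped; C skipped; D skipped; A skipped; I skipped; B skipped.
3 of 9 scheduled.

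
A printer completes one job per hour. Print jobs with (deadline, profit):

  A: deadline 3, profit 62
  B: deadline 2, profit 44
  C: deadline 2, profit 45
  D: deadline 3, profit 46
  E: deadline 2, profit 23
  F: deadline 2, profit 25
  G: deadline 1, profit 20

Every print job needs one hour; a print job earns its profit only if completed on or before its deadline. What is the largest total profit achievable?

153

Profit order: A=62 D=46 C=45 B=44 F=25 E=23 G=20
Assign: A→slot 3, D→slot 2, C→slot 1, B skipped, F skipped, E skipped, G skipped.
Slots: [1:C] [2:D] [3:A]
Profit = 45 + 46 + 62 = 153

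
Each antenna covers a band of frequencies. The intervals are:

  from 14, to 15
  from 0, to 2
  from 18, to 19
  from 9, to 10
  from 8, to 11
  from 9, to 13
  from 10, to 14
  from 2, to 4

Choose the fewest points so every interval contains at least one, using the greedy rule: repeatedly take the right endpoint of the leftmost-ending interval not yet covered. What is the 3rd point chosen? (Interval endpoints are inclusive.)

15

Sorted: [0,2] [2,4] [9,10] [8,11] [9,13] [10,14] [14,15] [18,19]
{[0,2],[2,4]} hit by 2; {[9,10],[8,11],[9,13],[10,14]} hit by 10; {[14,15]} hit by 15; {[18,19]} hit by 19.
Points: 2, 10, 15, 19 (4 total).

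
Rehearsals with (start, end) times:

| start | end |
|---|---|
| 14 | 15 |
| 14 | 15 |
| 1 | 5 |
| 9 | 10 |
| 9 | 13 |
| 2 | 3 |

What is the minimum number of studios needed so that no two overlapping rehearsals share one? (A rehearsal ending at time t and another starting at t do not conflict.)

2

starts: [1, 2, 9, 9, 14, 14]
ends:   [3, 5, 10, 13, 15, 15]
s1→1 s2→2  — peak 2.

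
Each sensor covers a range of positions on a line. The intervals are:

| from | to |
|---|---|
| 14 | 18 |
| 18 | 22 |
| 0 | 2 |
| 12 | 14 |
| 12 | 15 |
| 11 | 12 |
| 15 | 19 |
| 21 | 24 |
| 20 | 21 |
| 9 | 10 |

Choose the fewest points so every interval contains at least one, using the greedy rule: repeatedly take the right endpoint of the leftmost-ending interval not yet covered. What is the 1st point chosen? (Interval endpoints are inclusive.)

2

Process intervals by earliest right end; each time one isn't hit yet, stab at its right endpoint.
Sorted: [0,2] [9,10] [11,12] [12,14] [12,15] [14,18] [15,19] [20,21] [18,22] [21,24]
{[0,2]} hit by 2; {[9,10]} hit by 10; {[11,12],[12,14],[12,15]} hit by 12; {[14,18],[15,19]} hit by 18; {[20,21],[18,22],[21,24]} hit by 21.
Points: 2, 10, 12, 18, 21 (5 total).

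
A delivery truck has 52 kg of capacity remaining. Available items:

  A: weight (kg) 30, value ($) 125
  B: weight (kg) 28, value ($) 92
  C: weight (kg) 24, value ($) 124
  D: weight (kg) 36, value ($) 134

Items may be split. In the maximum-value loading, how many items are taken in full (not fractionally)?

1

Sort by value per unit weight and fill in that order.
Order: C (124/24=5.17) > A (125/30=4.17) > D (134/36=3.72) > B (92/28=3.29)
Fill: take C (24 @ 124) → take 28/30 of A → 116.67; 52/52 used.
1 item(s) taken whole; one partial (take 28/30 of A).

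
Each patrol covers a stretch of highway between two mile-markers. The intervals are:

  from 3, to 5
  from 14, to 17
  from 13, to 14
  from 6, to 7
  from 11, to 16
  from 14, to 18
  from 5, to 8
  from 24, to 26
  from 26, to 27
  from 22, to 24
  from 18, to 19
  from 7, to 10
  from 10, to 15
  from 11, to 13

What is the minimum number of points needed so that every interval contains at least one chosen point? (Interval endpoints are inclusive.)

Sort by right endpoint; whenever an interval is uncovered, place a point at its right end.
Sorted: [3,5] [6,7] [5,8] [7,10] [11,13] [13,14] [10,15] [11,16] [14,17] [14,18] [18,19] [22,24] [24,26] [26,27]
{[3,5]} hit by 5; {[6,7],[5,8],[7,10]} hit by 7; {[11,13],[13,14],[10,15],[11,16]} hit by 13; {[14,17],[14,18]} hit by 17; {[18,19]} hit by 19; {[22,24],[24,26]} hit by 24; {[26,27]} hit by 27.
Points: 5, 7, 13, 17, 19, 24, 27 (7 total).

7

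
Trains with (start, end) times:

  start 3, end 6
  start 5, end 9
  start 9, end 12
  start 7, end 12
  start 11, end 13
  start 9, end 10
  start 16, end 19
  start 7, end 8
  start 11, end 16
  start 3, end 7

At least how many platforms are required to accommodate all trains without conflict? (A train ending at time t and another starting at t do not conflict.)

4

The answer is the maximum number of intervals overlapping at any instant.
Events (time:±→running): 3:+→1 3:+→2 5:+→3 6:-→2 7:-→1 7:+→2 7:+→3 8:-→2 9:-→1 9:+→2 9:+→3 10:-→2 11:+→3 11:+→4 … peak 4.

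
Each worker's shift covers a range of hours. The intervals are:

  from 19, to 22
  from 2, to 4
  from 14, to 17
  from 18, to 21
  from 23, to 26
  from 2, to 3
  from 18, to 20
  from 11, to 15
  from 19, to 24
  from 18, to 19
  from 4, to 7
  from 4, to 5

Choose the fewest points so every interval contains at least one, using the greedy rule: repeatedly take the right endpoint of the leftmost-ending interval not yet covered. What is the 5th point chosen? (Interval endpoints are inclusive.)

26

Process intervals by earliest right end; each time one isn't hit yet, stab at its right endpoint.
By right end: [2,3]  [2,4]  [4,5]  [4,7]  [11,15]  [14,17]  [18,19]  [18,20]  [18,21]  [19,22]  [19,24]  [23,26]
[2,3] uncovered → point at 3; [4,5] uncovered → point at 5; [11,15] uncovered → point at 15; [18,19] uncovered → point at 19; [23,26] uncovered → point at 26.
Points: 3, 5, 15, 19, 26 (5 total).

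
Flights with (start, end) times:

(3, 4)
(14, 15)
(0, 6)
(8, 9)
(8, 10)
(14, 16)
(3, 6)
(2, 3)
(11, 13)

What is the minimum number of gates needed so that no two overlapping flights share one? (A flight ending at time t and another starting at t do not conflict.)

Count concurrent intervals with a sweep; the peak is the room count.
starts: [0, 2, 3, 3, 8, 8, 11, 14, 14]
ends:   [3, 4, 6, 6, 9, 10, 13, 15, 16]
s0→1 s2→2 e3→1 s3→2 s3→3  — peak 3.

3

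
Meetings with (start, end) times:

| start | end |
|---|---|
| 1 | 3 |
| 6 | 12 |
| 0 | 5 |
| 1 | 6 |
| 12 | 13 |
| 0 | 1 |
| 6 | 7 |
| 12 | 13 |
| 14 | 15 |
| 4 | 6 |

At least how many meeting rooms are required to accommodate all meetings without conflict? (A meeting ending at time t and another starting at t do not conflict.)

3

Count concurrent intervals with a sweep; the peak is the room count.
Events (time:±→running): 0:+→1 0:+→2 1:-→1 1:+→2 1:+→3 … peak 3.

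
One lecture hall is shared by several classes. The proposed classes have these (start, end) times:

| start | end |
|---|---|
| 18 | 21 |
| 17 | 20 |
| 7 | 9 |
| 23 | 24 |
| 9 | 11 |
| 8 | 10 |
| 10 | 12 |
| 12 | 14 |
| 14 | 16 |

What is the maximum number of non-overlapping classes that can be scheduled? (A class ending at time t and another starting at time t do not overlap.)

6

Sorted by end: (7,9)  (8,10)  (9,11)  (10,12)  (12,14)  (14,16)  (17,20)  (18,21)  (23,24)
take (7,9); take (9,11); skip (10,12); take (12,14); take (14,16); take (17,20); take (23,24).
Selected 6 classes.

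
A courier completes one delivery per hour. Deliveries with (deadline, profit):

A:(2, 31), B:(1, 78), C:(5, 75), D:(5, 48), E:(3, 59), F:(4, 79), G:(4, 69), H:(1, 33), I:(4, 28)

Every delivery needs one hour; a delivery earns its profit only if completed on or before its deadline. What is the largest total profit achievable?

Take jobs in profit order; each goes to the latest open slot no later than its deadline.
By profit: F(d4,79), B(d1,78), C(d5,75), G(d4,69), E(d3,59), D(d5,48), H(d1,33), A(d2,31), I(d4,28)
F→slot 4; B→slot 1; C→slot 5; G→slot 3; E→slot 2; D skipped; H skipped; A skipped; I skipped.
Profit = 78 + 59 + 69 + 79 + 75 = 360

360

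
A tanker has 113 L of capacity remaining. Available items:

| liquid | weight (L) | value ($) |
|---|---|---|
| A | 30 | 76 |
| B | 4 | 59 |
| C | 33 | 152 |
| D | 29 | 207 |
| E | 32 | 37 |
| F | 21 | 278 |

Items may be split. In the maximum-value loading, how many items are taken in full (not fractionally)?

Ratios (sorted): B 14.75, F 13.24, D 7.14, C 4.61, A 2.53, E 1.16
take B (4 @ 59); take F (21 @ 278); take D (29 @ 207); take C (33 @ 152); take 26/30 of A → 65.87. Capacity used 113/113.
4 item(s) taken whole; one partial (take 26/30 of A).

4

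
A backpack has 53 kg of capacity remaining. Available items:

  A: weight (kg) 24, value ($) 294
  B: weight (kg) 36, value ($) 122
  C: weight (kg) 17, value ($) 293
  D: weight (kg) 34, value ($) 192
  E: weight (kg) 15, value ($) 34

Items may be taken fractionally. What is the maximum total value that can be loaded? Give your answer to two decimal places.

Order: C (293/17=17.24) > A (294/24=12.25) > D (192/34=5.65) > B (122/36=3.39) > E (34/15=2.27)
Fill: take C (17 @ 293) → take A (24 @ 294) → take 12/34 of D → 67.76; 53/53 used.
Total value = 654.76

654.76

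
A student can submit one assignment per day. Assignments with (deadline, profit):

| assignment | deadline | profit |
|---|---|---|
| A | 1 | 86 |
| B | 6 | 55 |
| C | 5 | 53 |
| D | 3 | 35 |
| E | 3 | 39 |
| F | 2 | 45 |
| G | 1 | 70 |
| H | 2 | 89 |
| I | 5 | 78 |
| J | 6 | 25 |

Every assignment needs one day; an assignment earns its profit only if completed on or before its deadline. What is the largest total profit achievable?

400

Take jobs in profit order; each goes to the latest open slot no later than its deadline.
Profit order: H=89 A=86 I=78 G=70 B=55 C=53 F=45 E=39 D=35 J=25
Assign: H→slot 2, A→slot 1, I→slot 5, G skipped, B→slot 6, C→slot 4, F skipped, E→slot 3, D skipped, J skipped.
Slots: [1:A] [2:H] [3:E] [4:C] [5:I] [6:B]
Profit = 86 + 89 + 39 + 53 + 78 + 55 = 400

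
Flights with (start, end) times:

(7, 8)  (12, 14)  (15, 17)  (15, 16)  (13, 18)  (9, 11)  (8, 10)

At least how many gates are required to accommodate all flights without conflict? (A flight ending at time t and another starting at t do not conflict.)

3

Events (time:±→running): 7:+→1 8:-→0 8:+→1 9:+→2 10:-→1 11:-→0 12:+→1 13:+→2 14:-→1 15:+→2 15:+→3 … peak 3.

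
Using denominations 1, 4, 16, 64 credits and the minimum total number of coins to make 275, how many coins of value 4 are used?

275 − 4×64→19 − 1×16→3 − 3×1→0
Count of 4: 0

0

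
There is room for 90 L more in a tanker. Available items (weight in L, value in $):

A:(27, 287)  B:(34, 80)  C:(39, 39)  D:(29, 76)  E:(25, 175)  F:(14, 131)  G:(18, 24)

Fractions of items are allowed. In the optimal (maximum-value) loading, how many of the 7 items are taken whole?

3

Ratios (sorted): A 10.63, F 9.36, E 7.00, D 2.62, B 2.35, G 1.33, C 1.00
take A (27 @ 287); take F (14 @ 131); take E (25 @ 175); take 24/29 of D → 62.90. Capacity used 90/90.
3 item(s) taken whole; one partial (take 24/29 of D).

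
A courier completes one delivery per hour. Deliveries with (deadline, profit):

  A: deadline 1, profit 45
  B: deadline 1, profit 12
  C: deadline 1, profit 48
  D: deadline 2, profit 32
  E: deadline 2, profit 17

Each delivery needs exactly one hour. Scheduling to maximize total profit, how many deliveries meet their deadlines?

2

Take jobs in profit order; each goes to the latest open slot no later than its deadline.
By profit: C(d1,48), A(d1,45), D(d2,32), E(d2,17), B(d1,12)
C→slot 1; A skipped; D→slot 2; E skipped; B skipped.
2 of 5 scheduled.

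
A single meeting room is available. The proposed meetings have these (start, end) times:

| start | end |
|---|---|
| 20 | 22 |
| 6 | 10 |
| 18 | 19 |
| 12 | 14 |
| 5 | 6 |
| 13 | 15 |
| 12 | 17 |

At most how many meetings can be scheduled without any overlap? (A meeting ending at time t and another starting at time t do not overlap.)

Greedy by earliest finish: after sorting by end time, pick each interval compatible with the last pick.
Sorted by end: (5,6)  (6,10)  (12,14)  (13,15)  (12,17)  (18,19)  (20,22)
take (5,6); take (6,10); take (12,14); skip (13,15); take (18,19); take (20,22).
Selected 5 meetings.

5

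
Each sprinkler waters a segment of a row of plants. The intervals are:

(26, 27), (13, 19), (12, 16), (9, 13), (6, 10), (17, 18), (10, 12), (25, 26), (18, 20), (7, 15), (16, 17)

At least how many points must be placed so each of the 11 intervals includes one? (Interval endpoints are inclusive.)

4

By right end: [6,10]  [10,12]  [9,13]  [7,15]  [12,16]  [16,17]  [17,18]  [13,19]  [18,20]  [25,26]  [26,27]
[6,10] uncovered → point at 10; [12,16] uncovered → point at 16; [17,18] uncovered → point at 18; [25,26] uncovered → point at 26.
Points: 10, 16, 18, 26 (4 total).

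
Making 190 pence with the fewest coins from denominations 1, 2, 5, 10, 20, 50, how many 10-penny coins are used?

0

190 = 3×50 + 2×20
Count of 10: 0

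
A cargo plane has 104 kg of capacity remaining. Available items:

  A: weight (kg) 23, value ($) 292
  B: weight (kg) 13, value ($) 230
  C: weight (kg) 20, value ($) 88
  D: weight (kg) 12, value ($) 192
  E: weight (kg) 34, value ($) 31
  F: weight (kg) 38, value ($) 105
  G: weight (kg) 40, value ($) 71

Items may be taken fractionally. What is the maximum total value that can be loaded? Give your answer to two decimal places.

901.47

Order: B (230/13=17.69) > D (192/12=16.00) > A (292/23=12.70) > C (88/20=4.40) > F (105/38=2.76) > G (71/40=1.77) > E (31/34=0.91)
Fill: take B (13 @ 230) → take D (12 @ 192) → take A (23 @ 292) → take C (20 @ 88) → take 36/38 of F → 99.47; 104/104 used.
Total value = 901.47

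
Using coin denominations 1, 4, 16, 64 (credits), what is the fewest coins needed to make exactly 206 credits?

206 = 3×64 + 3×4 + 2×1
Total coins = 3 + 3 + 2 = 8

8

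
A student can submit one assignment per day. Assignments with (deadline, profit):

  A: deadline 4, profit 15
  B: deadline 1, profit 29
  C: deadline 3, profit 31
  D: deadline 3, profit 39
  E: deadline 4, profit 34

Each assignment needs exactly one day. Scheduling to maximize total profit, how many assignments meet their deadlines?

4

Take jobs in profit order; each goes to the latest open slot no later than its deadline.
By profit: D(d3,39), E(d4,34), C(d3,31), B(d1,29), A(d4,15)
D→slot 3; E→slot 4; C→slot 2; B→slot 1; A skipped.
4 of 5 scheduled.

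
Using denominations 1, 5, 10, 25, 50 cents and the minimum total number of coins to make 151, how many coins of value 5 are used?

Greedy: take as many of the largest coin as possible, then repeat with the remainder.
151 = 3×50 + 1×1
Count of 5: 0

0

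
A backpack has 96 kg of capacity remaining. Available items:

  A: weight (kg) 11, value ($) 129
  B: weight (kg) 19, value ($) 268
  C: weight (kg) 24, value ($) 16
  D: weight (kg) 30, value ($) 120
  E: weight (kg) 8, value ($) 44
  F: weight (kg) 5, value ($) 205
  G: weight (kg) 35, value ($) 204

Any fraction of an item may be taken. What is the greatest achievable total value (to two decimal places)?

Order: F (205/5=41.00) > B (268/19=14.11) > A (129/11=11.73) > G (204/35=5.83) > E (44/8=5.50) > D (120/30=4.00) > C (16/24=0.67)
Fill: take F (5 @ 205) → take B (19 @ 268) → take A (11 @ 129) → take G (35 @ 204) → take E (8 @ 44) → take 18/30 of D → 72.00; 96/96 used.
Total value = 922.00

922.00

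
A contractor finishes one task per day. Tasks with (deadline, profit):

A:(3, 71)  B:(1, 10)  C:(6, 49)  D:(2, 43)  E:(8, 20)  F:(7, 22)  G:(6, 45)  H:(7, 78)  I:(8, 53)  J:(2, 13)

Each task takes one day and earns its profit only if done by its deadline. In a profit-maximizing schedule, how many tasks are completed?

Profit order: H=78 A=71 I=53 C=49 G=45 D=43 F=22 E=20 J=13 B=10
Assign: H→slot 7, A→slot 3, I→slot 8, C→slot 6, G→slot 5, D→slot 2, F→slot 4, E→slot 1, J skipped, B skipped.
Slots: [1:E] [2:D] [3:A] [4:F] [5:G] [6:C] [7:H] [8:I]
8 of 10 scheduled.

8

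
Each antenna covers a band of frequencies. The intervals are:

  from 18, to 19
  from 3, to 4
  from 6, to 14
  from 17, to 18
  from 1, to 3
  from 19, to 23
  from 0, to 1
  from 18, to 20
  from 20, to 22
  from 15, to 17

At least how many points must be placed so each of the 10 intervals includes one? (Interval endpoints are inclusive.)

Sorted: [0,1] [1,3] [3,4] [6,14] [15,17] [17,18] [18,19] [18,20] [20,22] [19,23]
{[0,1],[1,3]} hit by 1; {[3,4]} hit by 4; {[6,14]} hit by 14; {[15,17],[17,18]} hit by 17; {[18,19],[18,20]} hit by 19; {[20,22],[19,23]} hit by 22.
Points: 1, 4, 14, 17, 19, 22 (6 total).

6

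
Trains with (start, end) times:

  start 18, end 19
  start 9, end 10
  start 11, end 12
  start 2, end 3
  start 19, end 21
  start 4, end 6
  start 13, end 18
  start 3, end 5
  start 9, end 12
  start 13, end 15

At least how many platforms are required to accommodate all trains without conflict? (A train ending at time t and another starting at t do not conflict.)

2

The answer is the maximum number of intervals overlapping at any instant.
starts: [2, 3, 4, 9, 9, 11, 13, 13, 18, 19]
ends:   [3, 5, 6, 10, 12, 12, 15, 18, 19, 21]
s2→1 e3→0 s3→1 s4→2  — peak 2.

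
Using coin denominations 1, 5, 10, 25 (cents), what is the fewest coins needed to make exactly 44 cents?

44 − 1×25→19 − 1×10→9 − 1×5→4 − 4×1→0
Total coins = 1 + 1 + 1 + 4 = 7

7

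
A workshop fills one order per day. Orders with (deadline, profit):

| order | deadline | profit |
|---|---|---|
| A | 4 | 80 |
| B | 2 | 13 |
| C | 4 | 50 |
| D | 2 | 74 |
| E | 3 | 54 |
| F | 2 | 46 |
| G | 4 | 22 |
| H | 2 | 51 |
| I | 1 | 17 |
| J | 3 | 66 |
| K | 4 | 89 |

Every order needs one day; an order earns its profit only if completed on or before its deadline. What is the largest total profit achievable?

By profit: K(d4,89), A(d4,80), D(d2,74), J(d3,66), E(d3,54), H(d2,51), C(d4,50), F(d2,46), G(d4,22), I(d1,17), B(d2,13)
K→slot 4; A→slot 3; D→slot 2; J→slot 1; E skipped; H skipped; C skipped; F skipped; G skipped; I skipped; B skipped.
Profit = 66 + 74 + 80 + 89 = 309

309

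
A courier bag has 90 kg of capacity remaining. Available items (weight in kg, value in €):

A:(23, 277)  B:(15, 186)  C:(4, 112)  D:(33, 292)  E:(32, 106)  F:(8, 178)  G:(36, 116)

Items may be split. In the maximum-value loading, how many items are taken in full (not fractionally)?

Greedy by value/weight ratio, highest first.
Ratios (sorted): C 28.00, F 22.25, B 12.40, A 12.04, D 8.85, E 3.31, G 3.22
take C (4 @ 112); take F (8 @ 178); take B (15 @ 186); take A (23 @ 277); take D (33 @ 292); take 7/32 of E → 23.19. Capacity used 90/90.
5 item(s) taken whole; one partial (take 7/32 of E).

5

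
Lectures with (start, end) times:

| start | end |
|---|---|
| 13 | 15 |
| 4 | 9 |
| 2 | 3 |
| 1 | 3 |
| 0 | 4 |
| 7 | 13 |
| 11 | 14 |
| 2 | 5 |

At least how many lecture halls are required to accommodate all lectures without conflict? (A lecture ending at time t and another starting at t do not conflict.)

4

Count concurrent intervals with a sweep; the peak is the room count.
starts: [0, 1, 2, 2, 4, 7, 11, 13]
ends:   [3, 3, 4, 5, 9, 13, 14, 15]
s0→1 s1→2 s2→3 s2→4  — peak 4.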